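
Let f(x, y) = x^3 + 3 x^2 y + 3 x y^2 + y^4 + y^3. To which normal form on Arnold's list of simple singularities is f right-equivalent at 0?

E_6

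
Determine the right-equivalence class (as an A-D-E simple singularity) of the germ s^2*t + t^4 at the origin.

D_{5}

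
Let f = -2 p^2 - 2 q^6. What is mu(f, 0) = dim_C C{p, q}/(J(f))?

The Hessian of f at 0 is [[-4, 0], [0, 0]] with rank 1, so corank 1. A Groebner basis of the Jacobian ideal J(f) in C{p,q} is {q^5, p}; counting standard monomials gives mu = 5. Corank 1: A-series; mu = 5 gives A_5.

5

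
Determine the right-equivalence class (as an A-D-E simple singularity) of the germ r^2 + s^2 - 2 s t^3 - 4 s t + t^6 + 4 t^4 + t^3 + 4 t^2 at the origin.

The Hessian of f at 0 has rank 2. Corank 1: A-series; mu = 2 gives A_2.

A2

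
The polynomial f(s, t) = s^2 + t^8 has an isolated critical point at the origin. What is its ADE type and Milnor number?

The Hessian of f at 0 is [[2, 0], [0, 0]] with rank 1, so corank 1. A Groebner basis of the Jacobian ideal J(f) in C{s,t} is {t^7, s}; counting standard monomials gives mu = 7. Corank 1: A-series; mu = 7 gives A_7.

Type A_{7}, Milnor number mu = 7.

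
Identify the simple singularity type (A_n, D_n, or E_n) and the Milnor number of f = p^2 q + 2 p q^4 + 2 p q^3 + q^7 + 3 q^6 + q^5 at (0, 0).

Type D7, Milnor number mu = 7.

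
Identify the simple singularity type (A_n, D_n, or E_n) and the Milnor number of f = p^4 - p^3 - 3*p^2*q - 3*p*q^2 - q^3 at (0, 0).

Type E_{6}, Milnor number mu = 6.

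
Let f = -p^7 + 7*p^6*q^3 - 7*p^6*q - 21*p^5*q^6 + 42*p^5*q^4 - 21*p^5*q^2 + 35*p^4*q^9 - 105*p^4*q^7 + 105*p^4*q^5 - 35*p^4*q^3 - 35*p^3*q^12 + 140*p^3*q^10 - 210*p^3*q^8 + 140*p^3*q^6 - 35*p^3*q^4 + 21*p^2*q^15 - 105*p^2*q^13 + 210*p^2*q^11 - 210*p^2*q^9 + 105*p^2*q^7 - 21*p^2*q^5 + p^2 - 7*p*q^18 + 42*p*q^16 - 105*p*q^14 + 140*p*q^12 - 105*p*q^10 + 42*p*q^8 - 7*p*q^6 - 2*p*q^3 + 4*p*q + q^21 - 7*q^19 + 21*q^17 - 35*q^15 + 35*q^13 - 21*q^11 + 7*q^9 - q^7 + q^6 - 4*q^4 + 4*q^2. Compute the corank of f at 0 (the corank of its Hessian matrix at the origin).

1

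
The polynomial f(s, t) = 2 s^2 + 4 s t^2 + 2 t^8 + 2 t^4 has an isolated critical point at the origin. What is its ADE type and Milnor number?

The Hessian of f at 0 has rank 1. Corank 1: A-series; mu = 7 gives A_7.

Type A7, Milnor number mu = 7.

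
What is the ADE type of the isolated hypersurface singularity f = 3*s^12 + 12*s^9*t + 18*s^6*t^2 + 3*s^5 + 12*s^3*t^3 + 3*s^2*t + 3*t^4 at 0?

D_5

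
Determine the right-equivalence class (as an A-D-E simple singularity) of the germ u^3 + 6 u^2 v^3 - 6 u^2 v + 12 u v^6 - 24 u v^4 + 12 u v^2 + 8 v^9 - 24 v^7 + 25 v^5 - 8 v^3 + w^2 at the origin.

E_{8}

The Hessian of f at 0 has rank 1. Corank 2; j^3 = (u - 2*v)^3 is a perfect cube, so E-series; the 5-jet and mu = 8 give E_8.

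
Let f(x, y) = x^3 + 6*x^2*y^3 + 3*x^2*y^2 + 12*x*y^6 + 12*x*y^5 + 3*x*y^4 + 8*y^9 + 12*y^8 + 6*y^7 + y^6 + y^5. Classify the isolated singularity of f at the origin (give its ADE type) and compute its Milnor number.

Type E_{8}, Milnor number mu = 8.

The Hessian of f at 0 is [[0, 0], [0, 0]] with rank 0, so corank 2. A Groebner basis of the Jacobian ideal J(f) in C{x,y} is {x^2/4 + x*y^3 + x*y^2/2, y^4, x^3, x^2*y - x^2/2 - x*y^2}; counting standard monomials gives mu = 8. Corank 2; j^3 = x^3 is a perfect cube, so E-series; the 5-jet and mu = 8 give E_8.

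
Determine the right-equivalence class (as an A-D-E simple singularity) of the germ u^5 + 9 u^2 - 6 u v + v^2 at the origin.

The Hessian of f at 0 has rank 1. Corank 1: A-series; mu = 4 gives A_4.

A_{4}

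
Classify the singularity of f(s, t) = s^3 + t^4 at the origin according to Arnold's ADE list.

E_{6}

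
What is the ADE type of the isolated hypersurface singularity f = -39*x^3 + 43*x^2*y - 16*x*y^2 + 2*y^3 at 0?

D4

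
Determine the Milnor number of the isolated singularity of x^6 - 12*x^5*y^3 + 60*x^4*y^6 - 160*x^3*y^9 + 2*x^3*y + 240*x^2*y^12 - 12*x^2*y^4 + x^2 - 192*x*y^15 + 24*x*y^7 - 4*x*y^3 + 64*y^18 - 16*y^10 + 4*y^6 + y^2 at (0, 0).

The Hessian of f at 0 has rank 2. Corank 0: nondegenerate Morse point, so A_1.

1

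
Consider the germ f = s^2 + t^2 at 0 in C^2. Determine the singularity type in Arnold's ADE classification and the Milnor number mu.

The Hessian of f at 0 has rank 2. Corank 0: nondegenerate Morse point, so A_1.

Type A_{1}, Milnor number mu = 1.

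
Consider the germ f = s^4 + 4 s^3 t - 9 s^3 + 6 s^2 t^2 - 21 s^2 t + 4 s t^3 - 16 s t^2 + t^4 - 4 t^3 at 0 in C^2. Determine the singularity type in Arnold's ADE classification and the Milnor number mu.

Type D5, Milnor number mu = 5.

The Hessian of f at 0 has rank 0. Corank 2; j^3 = -(s + t)*(3*s + 2*t)^2 has shape L^2 M (L != M), so D-series; mu = 5 gives D_5.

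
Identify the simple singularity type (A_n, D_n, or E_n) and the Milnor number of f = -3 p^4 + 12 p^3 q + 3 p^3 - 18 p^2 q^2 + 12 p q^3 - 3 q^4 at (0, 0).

Type E_{6}, Milnor number mu = 6.

The Hessian of f at 0 is [[0, 0], [0, 0]] with rank 0, so corank 2. A Groebner basis of the Jacobian ideal J(f) in C{p,q} is {q^4, p*q^2 - q^3/3, p^2}; counting standard monomials gives mu = 6. Corank 2; j^3 = 3*p^3 is a perfect cube, so E-series; the 4-jet and mu = 6 give E_6.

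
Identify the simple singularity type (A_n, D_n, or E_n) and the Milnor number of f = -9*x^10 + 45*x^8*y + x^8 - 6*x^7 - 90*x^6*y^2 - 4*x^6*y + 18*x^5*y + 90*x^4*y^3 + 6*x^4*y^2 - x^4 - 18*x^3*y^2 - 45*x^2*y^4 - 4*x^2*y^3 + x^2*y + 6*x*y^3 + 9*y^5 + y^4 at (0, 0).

Type D5, Milnor number mu = 5.

The Hessian of f at 0 has rank 0. Corank 2; j^3 = x^2*y has shape L^2 M (L != M), so D-series; mu = 5 gives D_5.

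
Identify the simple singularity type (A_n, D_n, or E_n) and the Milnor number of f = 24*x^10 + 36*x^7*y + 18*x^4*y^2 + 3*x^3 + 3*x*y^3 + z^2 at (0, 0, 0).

Type E7, Milnor number mu = 7.

The Hessian of f at 0 has rank 1. Corank 2; j^3 = 3*x^3 is a perfect cube, so E-series; the 4-jet and mu = 7 give E_7.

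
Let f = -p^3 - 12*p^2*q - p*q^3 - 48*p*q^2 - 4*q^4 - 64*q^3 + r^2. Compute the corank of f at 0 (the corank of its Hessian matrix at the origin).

2

The Hessian at 0 is [[0, 0, 0], [0, 0, 0], [0, 0, 2]] of rank 1; hence corank 2.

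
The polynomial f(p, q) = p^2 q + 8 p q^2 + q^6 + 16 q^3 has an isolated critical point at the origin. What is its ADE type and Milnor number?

Type D7, Milnor number mu = 7.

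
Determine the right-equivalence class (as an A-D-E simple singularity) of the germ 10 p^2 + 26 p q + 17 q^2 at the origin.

A_1

The Hessian of f at 0 has rank 2. Corank 0: nondegenerate Morse point, so A_1.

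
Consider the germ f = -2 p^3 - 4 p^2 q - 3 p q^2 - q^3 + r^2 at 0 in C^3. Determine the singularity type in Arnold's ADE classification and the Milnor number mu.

Type D_4, Milnor number mu = 4.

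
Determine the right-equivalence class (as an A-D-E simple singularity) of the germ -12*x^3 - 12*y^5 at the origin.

E_{8}

The Hessian of f at 0 is [[0, 0], [0, 0]] with rank 0, so corank 2. A Groebner basis of the Jacobian ideal J(f) in C{x,y} is {y^4, x^2}; counting standard monomials gives mu = 8. Corank 2; j^3 = -12*x^3 is a perfect cube, so E-series; the 5-jet and mu = 8 give E_8.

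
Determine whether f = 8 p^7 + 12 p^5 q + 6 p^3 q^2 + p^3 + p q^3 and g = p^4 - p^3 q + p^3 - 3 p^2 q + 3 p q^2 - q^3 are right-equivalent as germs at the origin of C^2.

Yes.

The Hessian of f at 0 has rank 0. Corank 2; j^3 = p^3 is a perfect cube, so E-series; the 4-jet and mu = 7 give E_7. The Hessian of g at 0 has rank 0. Corank 2; j^3 = (p - q)^3 is a perfect cube, so E-series; the 4-jet and mu = 7 give E_7. Both have type E_7, hence right-equivalent.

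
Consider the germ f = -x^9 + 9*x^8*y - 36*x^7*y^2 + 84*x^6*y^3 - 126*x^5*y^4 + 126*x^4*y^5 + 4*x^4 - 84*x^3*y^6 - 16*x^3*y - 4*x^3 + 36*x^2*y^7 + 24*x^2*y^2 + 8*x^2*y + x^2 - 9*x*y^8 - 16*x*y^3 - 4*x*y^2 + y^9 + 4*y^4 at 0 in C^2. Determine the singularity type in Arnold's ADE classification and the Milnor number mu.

Type A8, Milnor number mu = 8.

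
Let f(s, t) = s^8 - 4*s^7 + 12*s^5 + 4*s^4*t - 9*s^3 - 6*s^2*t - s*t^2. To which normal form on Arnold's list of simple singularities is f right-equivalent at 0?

D_9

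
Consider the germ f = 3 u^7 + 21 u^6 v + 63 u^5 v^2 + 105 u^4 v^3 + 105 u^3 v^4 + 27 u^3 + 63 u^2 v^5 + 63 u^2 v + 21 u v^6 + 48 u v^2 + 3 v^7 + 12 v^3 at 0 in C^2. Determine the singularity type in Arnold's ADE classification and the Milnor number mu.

Type D_8, Milnor number mu = 8.

The Hessian of f at 0 has rank 0. Corank 2; j^3 = 3*(u + v)*(3*u + 2*v)^2 has shape L^2 M (L != M), so D-series; mu = 8 gives D_8.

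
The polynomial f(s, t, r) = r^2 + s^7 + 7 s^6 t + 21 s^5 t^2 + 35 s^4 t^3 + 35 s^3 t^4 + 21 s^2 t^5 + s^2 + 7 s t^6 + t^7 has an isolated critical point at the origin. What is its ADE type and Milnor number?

Type A_6, Milnor number mu = 6.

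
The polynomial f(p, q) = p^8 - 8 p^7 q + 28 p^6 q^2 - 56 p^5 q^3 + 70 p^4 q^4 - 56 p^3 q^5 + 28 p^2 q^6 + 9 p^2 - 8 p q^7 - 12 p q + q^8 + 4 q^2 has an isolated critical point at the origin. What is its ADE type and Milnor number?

Type A7, Milnor number mu = 7.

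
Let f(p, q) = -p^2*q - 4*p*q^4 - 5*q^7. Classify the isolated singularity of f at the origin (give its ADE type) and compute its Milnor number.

Type D_{8}, Milnor number mu = 8.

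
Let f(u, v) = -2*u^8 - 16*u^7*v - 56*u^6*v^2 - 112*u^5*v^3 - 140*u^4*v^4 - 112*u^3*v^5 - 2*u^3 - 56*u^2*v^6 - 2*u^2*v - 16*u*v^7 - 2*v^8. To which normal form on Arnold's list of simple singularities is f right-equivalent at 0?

D9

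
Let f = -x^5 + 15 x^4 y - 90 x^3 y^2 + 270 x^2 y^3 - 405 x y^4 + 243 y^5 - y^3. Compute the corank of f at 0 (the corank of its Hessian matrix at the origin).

Hessian at 0 has rank 0.

2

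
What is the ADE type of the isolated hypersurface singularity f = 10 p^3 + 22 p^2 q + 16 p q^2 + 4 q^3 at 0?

The Hessian of f at 0 is [[0, 0], [0, 0]] with rank 0, so corank 2. A Groebner basis of the Jacobian ideal J(f) in C{p,q} is {q^3, p^2 + 2*q^2, p*q - q^2}; counting standard monomials gives mu = 4. Corank 2; j^3 = 2*(p + q)*(5*p^2 + 6*p*q + 2*q^2) splits into three distinct lines over C (the quadratic factor has nonzero discriminant), so D_4.

D_{4}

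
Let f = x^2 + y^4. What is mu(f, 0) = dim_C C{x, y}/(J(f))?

The Hessian of f at 0 has rank 1. Corank 1: A-series; mu = 3 gives A_3.

3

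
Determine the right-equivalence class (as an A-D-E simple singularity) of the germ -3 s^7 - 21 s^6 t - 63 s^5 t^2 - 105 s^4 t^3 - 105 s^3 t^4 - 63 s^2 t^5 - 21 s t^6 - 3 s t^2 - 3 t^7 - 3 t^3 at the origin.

The Hessian of f at 0 has rank 0. Corank 2; j^3 = -3*t^2*(s + t) has shape L^2 M (L != M), so D-series; mu = 8 gives D_8.

D8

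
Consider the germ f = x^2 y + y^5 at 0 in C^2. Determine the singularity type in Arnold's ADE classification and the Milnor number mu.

The Hessian of f at 0 is [[0, 0], [0, 0]] with rank 0, so corank 2. A Groebner basis of the Jacobian ideal J(f) in C{x,y} is {x^2/5 + y^4, x^3, x*y}; counting standard monomials gives mu = 6. Corank 2; j^3 = x^2*y has shape L^2 M (L != M), so D-series; mu = 6 gives D_6.

Type D6, Milnor number mu = 6.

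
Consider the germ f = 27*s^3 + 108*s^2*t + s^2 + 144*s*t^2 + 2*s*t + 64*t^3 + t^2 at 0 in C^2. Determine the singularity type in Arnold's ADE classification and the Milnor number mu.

Type A2, Milnor number mu = 2.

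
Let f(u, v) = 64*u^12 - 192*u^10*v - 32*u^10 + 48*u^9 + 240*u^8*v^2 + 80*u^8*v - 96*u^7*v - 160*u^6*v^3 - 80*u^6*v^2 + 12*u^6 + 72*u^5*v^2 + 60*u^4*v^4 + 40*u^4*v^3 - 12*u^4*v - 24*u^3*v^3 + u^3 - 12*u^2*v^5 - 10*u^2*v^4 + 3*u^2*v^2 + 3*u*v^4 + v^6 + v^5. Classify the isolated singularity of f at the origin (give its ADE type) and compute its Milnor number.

The Hessian of f at 0 has rank 0. Corank 2; j^3 = u^3 is a perfect cube, so E-series; the 5-jet and mu = 8 give E_8.

Type E8, Milnor number mu = 8.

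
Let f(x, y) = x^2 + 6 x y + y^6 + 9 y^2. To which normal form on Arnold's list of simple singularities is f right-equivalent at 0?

A_{5}

The Hessian of f at 0 is [[2, 6], [6, 18]] with rank 1, so corank 1. A Groebner basis of the Jacobian ideal J(f) in C{x,y} is {y^5, x + 3*y}; counting standard monomials gives mu = 5. Corank 1: A-series; mu = 5 gives A_5.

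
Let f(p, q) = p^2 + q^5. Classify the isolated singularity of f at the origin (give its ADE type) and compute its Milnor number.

The Hessian of f at 0 is [[2, 0], [0, 0]] with rank 1, so corank 1. A Groebner basis of the Jacobian ideal J(f) in C{p,q} is {q^4, p}; counting standard monomials gives mu = 4. Corank 1: A-series; mu = 4 gives A_4.

Type A_4, Milnor number mu = 4.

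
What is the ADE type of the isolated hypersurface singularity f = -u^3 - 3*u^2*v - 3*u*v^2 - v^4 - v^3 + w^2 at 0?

E_6

The Hessian of f at 0 is [[0, 0, 0], [0, 0, 0], [0, 0, 2]] with rank 1, so corank 2. A Groebner basis of the Jacobian ideal J(f) in C{u,v,w} is {v^3, u^2 + 2*u*v + v^2, w}; counting standard monomials gives mu = 6. Corank 2; j^3 = -(u + v)^3 is a perfect cube, so E-series; the 4-jet and mu = 6 give E_6.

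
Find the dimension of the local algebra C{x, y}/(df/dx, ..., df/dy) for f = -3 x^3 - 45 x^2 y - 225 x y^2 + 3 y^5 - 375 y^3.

8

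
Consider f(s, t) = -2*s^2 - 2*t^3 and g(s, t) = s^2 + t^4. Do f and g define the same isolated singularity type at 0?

The Hessian of f at 0 is [[-4, 0], [0, 0]] with rank 1, so corank 1. A Groebner basis of the Jacobian ideal J(f) in C{s,t} is {t^2, s}; counting standard monomials gives mu = 2. Corank 1: A-series; mu = 2 gives A_2. The Hessian of g at 0 is [[2, 0], [0, 0]] with rank 1, so corank 1. A Groebner basis of the Jacobian ideal J(g) in C{s,t} is {t^3, s}; counting standard monomials gives mu = 3. Corank 1: A-series; mu = 3 gives A_3. f is A_2 but g is A_3, hence not right-equivalent.

No.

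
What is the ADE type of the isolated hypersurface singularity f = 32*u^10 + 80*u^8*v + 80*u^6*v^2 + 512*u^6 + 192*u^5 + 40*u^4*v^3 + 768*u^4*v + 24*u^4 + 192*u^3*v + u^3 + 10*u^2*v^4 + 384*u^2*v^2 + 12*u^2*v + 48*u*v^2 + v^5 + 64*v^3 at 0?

The Hessian of f at 0 has rank 0. Corank 2; j^3 = (u + 4*v)^3 is a perfect cube, so E-series; the 5-jet and mu = 8 give E_8.

E_8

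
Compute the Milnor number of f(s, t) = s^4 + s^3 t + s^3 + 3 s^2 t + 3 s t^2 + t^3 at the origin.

7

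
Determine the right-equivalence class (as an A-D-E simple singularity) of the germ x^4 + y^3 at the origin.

E_{6}

The Hessian of f at 0 has rank 0. Corank 2; j^3 = y^3 is a perfect cube, so E-series; the 4-jet and mu = 6 give E_6.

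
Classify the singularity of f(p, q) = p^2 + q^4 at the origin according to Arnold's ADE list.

A_3

The Hessian of f at 0 is [[2, 0], [0, 0]] with rank 1, so corank 1. A Groebner basis of the Jacobian ideal J(f) in C{p,q} is {q^3, p}; counting standard monomials gives mu = 3. Corank 1: A-series; mu = 3 gives A_3.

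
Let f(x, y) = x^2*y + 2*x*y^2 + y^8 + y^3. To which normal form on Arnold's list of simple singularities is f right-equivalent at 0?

D9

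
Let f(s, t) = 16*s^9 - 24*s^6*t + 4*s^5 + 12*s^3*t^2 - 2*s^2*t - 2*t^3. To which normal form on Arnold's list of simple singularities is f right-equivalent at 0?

The Hessian of f at 0 is [[0, 0], [0, 0]] with rank 0, so corank 2. A Groebner basis of the Jacobian ideal J(f) in C{s,t} is {t^3, s^2 + 3*t^2, s*t}; counting standard monomials gives mu = 4. Corank 2; j^3 = -2*t*(s^2 + t^2) splits into three distinct lines over C (the quadratic factor has nonzero discriminant), so D_4.

D_{4}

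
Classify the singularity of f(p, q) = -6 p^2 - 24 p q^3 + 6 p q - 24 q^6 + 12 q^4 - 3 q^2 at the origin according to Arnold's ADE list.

The Hessian of f at 0 is [[-12, 6], [6, -6]] with rank 2, so corank 0. A Groebner basis of the Jacobian ideal J(f) in C{p,q} is {p, q}; counting standard monomials gives mu = 1. Corank 0: nondegenerate Morse point, so A_1.

A1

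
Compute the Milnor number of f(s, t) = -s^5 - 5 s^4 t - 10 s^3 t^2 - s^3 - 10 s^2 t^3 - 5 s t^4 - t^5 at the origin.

8

The Hessian of f at 0 is [[0, 0], [0, 0]] with rank 0, so corank 2. A Groebner basis of the Jacobian ideal J(f) in C{s,t} is {t^5, s*t^3 + t^4/4, s^2}; counting standard monomials gives mu = 8. Corank 2; j^3 = -s^3 is a perfect cube, so E-series; the 5-jet and mu = 8 give E_8.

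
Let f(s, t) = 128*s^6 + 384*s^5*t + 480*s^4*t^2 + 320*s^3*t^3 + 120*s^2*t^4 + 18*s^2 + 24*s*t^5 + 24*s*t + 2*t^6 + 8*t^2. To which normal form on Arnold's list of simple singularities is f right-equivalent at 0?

A_5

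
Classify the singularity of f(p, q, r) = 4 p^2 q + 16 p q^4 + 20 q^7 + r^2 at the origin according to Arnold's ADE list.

The Hessian of f at 0 is [[0, 0, 0], [0, 0, 0], [0, 0, 2]] with rank 1, so corank 2. A Groebner basis of the Jacobian ideal J(f) in C{p,q,r} is {-2*p^2/3 + p*q^3, p*q/2 + q^4, p^3, p^2*q, r}; counting standard monomials gives mu = 8. Corank 2; j^3 = 4*p^2*q has shape L^2 M (L != M), so D-series; mu = 8 gives D_8.

D_{8}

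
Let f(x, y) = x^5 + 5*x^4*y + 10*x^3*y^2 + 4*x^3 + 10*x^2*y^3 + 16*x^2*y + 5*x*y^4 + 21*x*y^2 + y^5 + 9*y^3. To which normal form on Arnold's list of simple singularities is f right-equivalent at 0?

The Hessian of f at 0 has rank 0. Corank 2; j^3 = (x + y)*(2*x + 3*y)^2 has shape L^2 M (L != M), so D-series; mu = 6 gives D_6.

D_{6}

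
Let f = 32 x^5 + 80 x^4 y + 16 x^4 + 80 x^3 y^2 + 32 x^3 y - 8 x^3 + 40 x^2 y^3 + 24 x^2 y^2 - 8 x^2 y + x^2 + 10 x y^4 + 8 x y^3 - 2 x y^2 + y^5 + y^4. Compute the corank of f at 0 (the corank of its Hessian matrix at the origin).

1

The Hessian at 0 is [[2, 0], [0, 0]] of rank 1; hence corank 1.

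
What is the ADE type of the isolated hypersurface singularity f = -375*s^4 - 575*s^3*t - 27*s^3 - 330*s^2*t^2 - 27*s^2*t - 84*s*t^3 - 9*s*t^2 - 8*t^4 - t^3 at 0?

The Hessian of f at 0 has rank 0. Corank 2; j^3 = -(3*s + t)^3 is a perfect cube, so E-series; the 4-jet and mu = 7 give E_7.

E_7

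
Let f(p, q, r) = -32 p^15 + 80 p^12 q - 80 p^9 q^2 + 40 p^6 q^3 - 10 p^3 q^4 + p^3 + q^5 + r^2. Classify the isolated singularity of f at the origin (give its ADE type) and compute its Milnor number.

Type E_{8}, Milnor number mu = 8.

The Hessian of f at 0 has rank 1. Corank 2; j^3 = p^3 is a perfect cube, so E-series; the 5-jet and mu = 8 give E_8.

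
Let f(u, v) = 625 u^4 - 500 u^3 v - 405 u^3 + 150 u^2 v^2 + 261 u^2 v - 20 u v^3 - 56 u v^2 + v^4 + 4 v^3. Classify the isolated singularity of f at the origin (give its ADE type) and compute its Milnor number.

Type D_5, Milnor number mu = 5.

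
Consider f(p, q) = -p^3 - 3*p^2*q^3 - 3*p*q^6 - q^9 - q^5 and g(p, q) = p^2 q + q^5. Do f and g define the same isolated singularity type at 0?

The Hessian of f at 0 has rank 0. Corank 2; j^3 = -p^3 is a perfect cube, so E-series; the 5-jet and mu = 8 give E_8. The Hessian of g at 0 has rank 0. Corank 2; j^3 = p^2*q has shape L^2 M (L != M), so D-series; mu = 6 gives D_6. f is E_8 but g is D_6, hence not right-equivalent.

No.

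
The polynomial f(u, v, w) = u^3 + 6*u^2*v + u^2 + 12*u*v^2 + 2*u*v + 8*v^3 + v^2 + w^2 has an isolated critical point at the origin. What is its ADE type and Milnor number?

The Hessian of f at 0 is [[2, 2, 0], [2, 2, 0], [0, 0, 2]] with rank 2, so corank 1. A Groebner basis of the Jacobian ideal J(f) in C{u,v,w} is {v^2, u + v, w}; counting standard monomials gives mu = 2. Corank 1: A-series; mu = 2 gives A_2.

Type A_{2}, Milnor number mu = 2.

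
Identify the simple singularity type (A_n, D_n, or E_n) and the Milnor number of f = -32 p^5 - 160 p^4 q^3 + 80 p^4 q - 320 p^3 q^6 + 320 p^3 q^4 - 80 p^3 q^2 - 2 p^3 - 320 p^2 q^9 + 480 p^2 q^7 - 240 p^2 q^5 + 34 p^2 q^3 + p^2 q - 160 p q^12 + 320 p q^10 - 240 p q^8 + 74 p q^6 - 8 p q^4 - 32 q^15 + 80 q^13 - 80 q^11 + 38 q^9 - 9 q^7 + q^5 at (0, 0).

The Hessian of f at 0 has rank 0. Corank 2; j^3 = -p^2*(2*p - q) has shape L^2 M (L != M), so D-series; mu = 6 gives D_6.

Type D6, Milnor number mu = 6.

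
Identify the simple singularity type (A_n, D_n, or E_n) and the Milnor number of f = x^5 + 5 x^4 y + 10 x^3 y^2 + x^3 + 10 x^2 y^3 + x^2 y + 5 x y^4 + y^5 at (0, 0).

Type D_6, Milnor number mu = 6.

The Hessian of f at 0 is [[0, 0], [0, 0]] with rank 0, so corank 2. A Groebner basis of the Jacobian ideal J(f) in C{x,y} is {-x*y/5 + y^4, x*y^2, x^2 + x*y}; counting standard monomials gives mu = 6. Corank 2; j^3 = x^2*(x + y) has shape L^2 M (L != M), so D-series; mu = 6 gives D_6.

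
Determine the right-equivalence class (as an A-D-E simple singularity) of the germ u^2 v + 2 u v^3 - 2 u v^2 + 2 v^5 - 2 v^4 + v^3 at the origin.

D6

The Hessian of f at 0 has rank 0. Corank 2; j^3 = v*(u - v)^2 has shape L^2 M (L != M), so D-series; mu = 6 gives D_6.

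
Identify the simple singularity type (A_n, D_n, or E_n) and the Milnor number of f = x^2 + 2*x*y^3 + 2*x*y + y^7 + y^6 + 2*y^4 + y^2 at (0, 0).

The Hessian of f at 0 has rank 1. Corank 1: A-series; mu = 6 gives A_6.

Type A_{6}, Milnor number mu = 6.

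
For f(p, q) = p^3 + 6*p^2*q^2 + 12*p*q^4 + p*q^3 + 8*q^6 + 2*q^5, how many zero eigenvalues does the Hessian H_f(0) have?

Hessian at 0 has rank 0.

2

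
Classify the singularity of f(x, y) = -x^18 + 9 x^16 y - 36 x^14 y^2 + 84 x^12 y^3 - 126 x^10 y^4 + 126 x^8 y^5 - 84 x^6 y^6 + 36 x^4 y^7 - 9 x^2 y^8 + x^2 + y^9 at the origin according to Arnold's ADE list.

A8

The Hessian of f at 0 has rank 1. Corank 1: A-series; mu = 8 gives A_8.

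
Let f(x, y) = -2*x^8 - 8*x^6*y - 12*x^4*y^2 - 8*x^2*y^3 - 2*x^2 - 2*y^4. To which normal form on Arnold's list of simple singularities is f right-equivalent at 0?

The Hessian of f at 0 has rank 1. Corank 1: A-series; mu = 3 gives A_3.

A3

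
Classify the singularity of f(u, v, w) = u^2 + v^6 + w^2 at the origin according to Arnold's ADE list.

A5

The Hessian of f at 0 is [[2, 0, 0], [0, 0, 0], [0, 0, 2]] with rank 2, so corank 1. A Groebner basis of the Jacobian ideal J(f) in C{u,v,w} is {v^5, u, w}; counting standard monomials gives mu = 5. Corank 1: A-series; mu = 5 gives A_5.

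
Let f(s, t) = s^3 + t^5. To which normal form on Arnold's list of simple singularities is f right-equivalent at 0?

E_{8}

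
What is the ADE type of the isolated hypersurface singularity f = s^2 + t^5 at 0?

A_{4}

The Hessian of f at 0 is [[2, 0], [0, 0]] with rank 1, so corank 1. A Groebner basis of the Jacobian ideal J(f) in C{s,t} is {t^4, s}; counting standard monomials gives mu = 4. Corank 1: A-series; mu = 4 gives A_4.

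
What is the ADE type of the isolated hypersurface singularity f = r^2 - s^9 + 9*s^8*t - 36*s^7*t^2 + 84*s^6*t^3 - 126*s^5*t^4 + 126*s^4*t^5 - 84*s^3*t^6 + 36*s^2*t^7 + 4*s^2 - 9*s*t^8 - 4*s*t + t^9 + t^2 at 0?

A_{8}

The Hessian of f at 0 has rank 2. Corank 1: A-series; mu = 8 gives A_8.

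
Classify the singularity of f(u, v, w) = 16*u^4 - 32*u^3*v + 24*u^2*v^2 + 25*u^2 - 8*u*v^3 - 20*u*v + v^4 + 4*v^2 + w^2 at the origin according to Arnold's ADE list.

The Hessian of f at 0 has rank 2. Corank 1: A-series; mu = 3 gives A_3.

A_{3}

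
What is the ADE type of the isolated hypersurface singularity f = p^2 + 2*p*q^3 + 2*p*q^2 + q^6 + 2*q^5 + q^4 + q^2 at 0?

A1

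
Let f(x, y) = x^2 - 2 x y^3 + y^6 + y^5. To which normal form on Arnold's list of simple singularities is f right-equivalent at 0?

The Hessian of f at 0 has rank 1. Corank 1: A-series; mu = 4 gives A_4.

A4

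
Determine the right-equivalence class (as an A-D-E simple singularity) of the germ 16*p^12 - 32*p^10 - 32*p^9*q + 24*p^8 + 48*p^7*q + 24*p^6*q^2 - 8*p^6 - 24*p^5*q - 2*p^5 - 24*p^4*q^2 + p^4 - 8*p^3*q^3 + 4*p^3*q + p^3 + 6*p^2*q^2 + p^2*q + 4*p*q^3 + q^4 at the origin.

The Hessian of f at 0 has rank 0. Corank 2; j^3 = p^2*(p + q) has shape L^2 M (L != M), so D-series; mu = 5 gives D_5.

D5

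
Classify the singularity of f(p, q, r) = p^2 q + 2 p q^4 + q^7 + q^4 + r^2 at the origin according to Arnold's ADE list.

D_{5}

The Hessian of f at 0 has rank 1. Corank 2; j^3 = p^2*q has shape L^2 M (L != M), so D-series; mu = 5 gives D_5.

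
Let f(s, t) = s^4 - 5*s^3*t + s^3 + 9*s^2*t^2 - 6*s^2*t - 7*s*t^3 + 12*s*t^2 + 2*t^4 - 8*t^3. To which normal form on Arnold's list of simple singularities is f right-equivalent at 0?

E7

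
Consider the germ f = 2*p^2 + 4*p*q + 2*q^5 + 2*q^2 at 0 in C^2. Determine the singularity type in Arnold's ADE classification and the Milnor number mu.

The Hessian of f at 0 is [[4, 4], [4, 4]] with rank 1, so corank 1. A Groebner basis of the Jacobian ideal J(f) in C{p,q} is {q^4, p + q}; counting standard monomials gives mu = 4. Corank 1: A-series; mu = 4 gives A_4.

Type A_{4}, Milnor number mu = 4.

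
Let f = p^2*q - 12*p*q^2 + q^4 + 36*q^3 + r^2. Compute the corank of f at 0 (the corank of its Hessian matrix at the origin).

Hessian at 0 has rank 1.

2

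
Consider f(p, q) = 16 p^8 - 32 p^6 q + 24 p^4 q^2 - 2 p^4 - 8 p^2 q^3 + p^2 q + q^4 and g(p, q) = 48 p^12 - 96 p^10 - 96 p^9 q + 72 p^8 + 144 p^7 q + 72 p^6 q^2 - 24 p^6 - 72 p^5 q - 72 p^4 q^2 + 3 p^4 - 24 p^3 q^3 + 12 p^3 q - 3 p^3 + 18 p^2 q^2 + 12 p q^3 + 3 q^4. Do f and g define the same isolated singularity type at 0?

No.

The Hessian of f at 0 has rank 0. Corank 2; j^3 = p^2*q has shape L^2 M (L != M), so D-series; mu = 5 gives D_5. The Hessian of g at 0 has rank 0. Corank 2; j^3 = -3*p^3 is a perfect cube, so E-series; the 4-jet and mu = 6 give E_6. f is D_5 but g is E_6, hence not right-equivalent.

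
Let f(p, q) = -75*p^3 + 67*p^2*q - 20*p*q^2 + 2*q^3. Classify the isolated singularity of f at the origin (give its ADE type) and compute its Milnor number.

Type D_4, Milnor number mu = 4.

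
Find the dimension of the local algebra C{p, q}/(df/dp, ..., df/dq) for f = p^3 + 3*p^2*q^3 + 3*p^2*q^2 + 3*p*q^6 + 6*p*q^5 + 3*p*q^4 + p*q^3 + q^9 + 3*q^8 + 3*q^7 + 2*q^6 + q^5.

The Hessian of f at 0 is [[0, 0], [0, 0]] with rank 0, so corank 2. A Groebner basis of the Jacobian ideal J(f) in C{p,q} is {-p^2 + q^4 - q^3/3, p^3, p^2*q + p^2/3 + q^3/9, p^2 + p*q^2 + q^3/3}; counting standard monomials gives mu = 7. Corank 2; j^3 = p^3 is a perfect cube, so E-series; the 4-jet and mu = 7 give E_7.

7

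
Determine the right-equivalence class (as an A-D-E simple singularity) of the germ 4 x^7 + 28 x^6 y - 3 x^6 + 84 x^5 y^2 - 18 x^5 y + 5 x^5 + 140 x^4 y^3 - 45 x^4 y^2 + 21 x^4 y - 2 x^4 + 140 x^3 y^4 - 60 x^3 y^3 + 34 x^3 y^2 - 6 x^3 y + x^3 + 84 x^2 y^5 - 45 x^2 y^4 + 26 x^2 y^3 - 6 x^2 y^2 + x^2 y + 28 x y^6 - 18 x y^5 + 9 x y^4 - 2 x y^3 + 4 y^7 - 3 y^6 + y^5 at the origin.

The Hessian of f at 0 has rank 0. Corank 2; j^3 = x^2*(x + y) has shape L^2 M (L != M), so D-series; mu = 7 gives D_7.

D_7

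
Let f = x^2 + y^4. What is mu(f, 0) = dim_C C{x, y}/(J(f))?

3

The Hessian of f at 0 is [[2, 0], [0, 0]] with rank 1, so corank 1. A Groebner basis of the Jacobian ideal J(f) in C{x,y} is {y^3, x}; counting standard monomials gives mu = 3. Corank 1: A-series; mu = 3 gives A_3.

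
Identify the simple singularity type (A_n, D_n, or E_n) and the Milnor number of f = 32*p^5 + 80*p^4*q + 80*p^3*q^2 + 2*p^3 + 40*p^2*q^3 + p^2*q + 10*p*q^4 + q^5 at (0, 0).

Type D6, Milnor number mu = 6.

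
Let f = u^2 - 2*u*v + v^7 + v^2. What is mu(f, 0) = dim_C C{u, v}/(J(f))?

The Hessian of f at 0 has rank 1. Corank 1: A-series; mu = 6 gives A_6.

6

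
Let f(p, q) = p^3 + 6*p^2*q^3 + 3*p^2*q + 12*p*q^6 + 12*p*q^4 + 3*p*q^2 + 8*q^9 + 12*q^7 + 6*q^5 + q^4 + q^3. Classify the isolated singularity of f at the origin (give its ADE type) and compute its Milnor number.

The Hessian of f at 0 has rank 0. Corank 2; j^3 = (p + q)^3 is a perfect cube, so E-series; the 4-jet and mu = 6 give E_6.

Type E6, Milnor number mu = 6.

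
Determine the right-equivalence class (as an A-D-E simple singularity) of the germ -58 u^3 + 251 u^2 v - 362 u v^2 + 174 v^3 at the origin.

D_4

The Hessian of f at 0 is [[0, 0], [0, 0]] with rank 0, so corank 2. A Groebner basis of the Jacobian ideal J(f) in C{u,v} is {v^3, u^2 - 22*v^2/13, u*v - 17*v^2/13}; counting standard monomials gives mu = 4. Corank 2; j^3 = -(2*u - 3*v)*(29*u^2 - 82*u*v + 58*v^2) splits into three distinct lines over C (the quadratic factor has nonzero discriminant), so D_4.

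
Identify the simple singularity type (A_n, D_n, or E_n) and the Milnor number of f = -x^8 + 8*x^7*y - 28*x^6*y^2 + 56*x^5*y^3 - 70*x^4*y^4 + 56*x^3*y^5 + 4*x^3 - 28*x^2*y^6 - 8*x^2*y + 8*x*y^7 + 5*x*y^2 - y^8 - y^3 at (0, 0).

Type D9, Milnor number mu = 9.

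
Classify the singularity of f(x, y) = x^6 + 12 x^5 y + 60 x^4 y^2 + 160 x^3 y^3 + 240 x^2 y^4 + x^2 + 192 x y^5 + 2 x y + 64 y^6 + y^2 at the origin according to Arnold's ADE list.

A_{5}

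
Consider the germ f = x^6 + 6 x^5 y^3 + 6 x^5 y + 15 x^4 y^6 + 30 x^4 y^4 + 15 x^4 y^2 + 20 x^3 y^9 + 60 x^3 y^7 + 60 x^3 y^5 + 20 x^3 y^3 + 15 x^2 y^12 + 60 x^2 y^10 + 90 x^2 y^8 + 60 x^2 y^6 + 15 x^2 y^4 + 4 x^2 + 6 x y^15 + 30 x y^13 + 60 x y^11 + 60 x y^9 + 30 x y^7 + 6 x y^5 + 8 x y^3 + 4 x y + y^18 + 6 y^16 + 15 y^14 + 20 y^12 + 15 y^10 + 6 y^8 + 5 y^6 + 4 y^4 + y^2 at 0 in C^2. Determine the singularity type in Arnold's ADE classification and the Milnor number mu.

The Hessian of f at 0 is [[8, 4], [4, 2]] with rank 1, so corank 1. A Groebner basis of the Jacobian ideal J(f) in C{x,y} is {x*y^2 - x/2 - y/4, x + y^3 + y/2, x^2 + x*y + y^2/4}; counting standard monomials gives mu = 5. Corank 1: A-series; mu = 5 gives A_5.

Type A_{5}, Milnor number mu = 5.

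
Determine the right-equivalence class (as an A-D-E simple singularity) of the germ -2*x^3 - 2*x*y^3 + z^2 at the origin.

E7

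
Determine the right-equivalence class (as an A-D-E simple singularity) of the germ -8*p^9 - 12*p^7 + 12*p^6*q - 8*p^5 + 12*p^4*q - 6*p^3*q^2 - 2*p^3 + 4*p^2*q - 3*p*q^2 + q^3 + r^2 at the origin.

The Hessian of f at 0 is [[0, 0, 0], [0, 0, 0], [0, 0, 2]] with rank 1, so corank 2. A Groebner basis of the Jacobian ideal J(f) in C{p,q,r} is {q^3, p^2 - 3*q^2/2, p*q - 3*q^2/2, r}; counting standard monomials gives mu = 4. Corank 2; j^3 = -(p - q)*(2*p^2 - 2*p*q + q^2) splits into three distinct lines over C (the quadratic factor has nonzero discriminant), so D_4.

D_4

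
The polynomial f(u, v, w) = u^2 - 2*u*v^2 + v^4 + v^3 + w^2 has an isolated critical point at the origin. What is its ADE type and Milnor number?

Type A2, Milnor number mu = 2.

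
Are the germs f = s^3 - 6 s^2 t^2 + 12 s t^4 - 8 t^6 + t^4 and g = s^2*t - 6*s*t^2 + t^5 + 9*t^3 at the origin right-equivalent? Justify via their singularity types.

No.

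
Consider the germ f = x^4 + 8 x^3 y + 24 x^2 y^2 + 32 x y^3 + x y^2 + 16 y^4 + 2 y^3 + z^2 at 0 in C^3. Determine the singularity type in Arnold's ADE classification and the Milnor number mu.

Type D_{5}, Milnor number mu = 5.

The Hessian of f at 0 is [[0, 0, 0], [0, 0, 0], [0, 0, 2]] with rank 1, so corank 2. A Groebner basis of the Jacobian ideal J(f) in C{x,y,z} is {x^3 + y^2/4, y^3, x*y + 2*y^2, z}; counting standard monomials gives mu = 5. Corank 2; j^3 = y^2*(x + 2*y) has shape L^2 M (L != M), so D-series; mu = 5 gives D_5.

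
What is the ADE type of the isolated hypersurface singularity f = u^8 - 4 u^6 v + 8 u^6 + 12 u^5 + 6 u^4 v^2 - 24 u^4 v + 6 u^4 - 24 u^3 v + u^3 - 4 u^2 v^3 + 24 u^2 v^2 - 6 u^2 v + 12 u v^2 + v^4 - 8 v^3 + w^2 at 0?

E_6

The Hessian of f at 0 is [[0, 0, 0], [0, 0, 0], [0, 0, 2]] with rank 1, so corank 2. A Groebner basis of the Jacobian ideal J(f) in C{u,v,w} is {u^3 + 3*u^2/4 - 3*u*v + 3*v^2, u^2*v + u^2/4 - u*v + v^2, u^2/16 + u*v^2 - u*v/4 + v^2/4, v^3, w}; counting standard monomials gives mu = 6. Corank 2; j^3 = (u - 2*v)^3 is a perfect cube, so E-series; the 4-jet and mu = 6 give E_6.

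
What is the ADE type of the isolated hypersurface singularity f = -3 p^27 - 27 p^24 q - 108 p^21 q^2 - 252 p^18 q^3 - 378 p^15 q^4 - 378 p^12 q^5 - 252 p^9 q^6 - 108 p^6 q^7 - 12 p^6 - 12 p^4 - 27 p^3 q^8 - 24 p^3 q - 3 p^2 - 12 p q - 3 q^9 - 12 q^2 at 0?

The Hessian of f at 0 has rank 1. Corank 1: A-series; mu = 8 gives A_8.

A8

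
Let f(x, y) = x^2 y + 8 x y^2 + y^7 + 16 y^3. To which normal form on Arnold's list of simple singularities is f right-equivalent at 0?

D_{8}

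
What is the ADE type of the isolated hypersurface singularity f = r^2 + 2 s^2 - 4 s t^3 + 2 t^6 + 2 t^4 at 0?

A3

The Hessian of f at 0 has rank 2. Corank 1: A-series; mu = 3 gives A_3.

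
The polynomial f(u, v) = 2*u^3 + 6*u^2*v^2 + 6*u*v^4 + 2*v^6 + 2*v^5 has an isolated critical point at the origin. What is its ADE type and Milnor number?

Type E_8, Milnor number mu = 8.

The Hessian of f at 0 has rank 0. Corank 2; j^3 = 2*u^3 is a perfect cube, so E-series; the 5-jet and mu = 8 give E_8.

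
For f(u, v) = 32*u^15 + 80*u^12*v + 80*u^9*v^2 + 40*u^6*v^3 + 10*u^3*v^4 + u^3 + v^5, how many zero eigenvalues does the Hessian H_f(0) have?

2

Hessian at 0 has rank 0.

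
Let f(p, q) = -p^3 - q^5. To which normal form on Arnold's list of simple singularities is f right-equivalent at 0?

E8

The Hessian of f at 0 is [[0, 0], [0, 0]] with rank 0, so corank 2. A Groebner basis of the Jacobian ideal J(f) in C{p,q} is {q^4, p^2}; counting standard monomials gives mu = 8. Corank 2; j^3 = -p^3 is a perfect cube, so E-series; the 5-jet and mu = 8 give E_8.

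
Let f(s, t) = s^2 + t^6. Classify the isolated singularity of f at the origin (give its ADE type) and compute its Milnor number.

The Hessian of f at 0 has rank 1. Corank 1: A-series; mu = 5 gives A_5.

Type A_5, Milnor number mu = 5.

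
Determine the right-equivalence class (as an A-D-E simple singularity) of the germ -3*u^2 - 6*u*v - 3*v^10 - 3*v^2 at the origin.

The Hessian of f at 0 has rank 1. Corank 1: A-series; mu = 9 gives A_9.

A_9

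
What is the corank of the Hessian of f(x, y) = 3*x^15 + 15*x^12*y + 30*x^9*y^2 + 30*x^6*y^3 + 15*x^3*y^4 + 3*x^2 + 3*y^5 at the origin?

Hessian at 0 has rank 1.

1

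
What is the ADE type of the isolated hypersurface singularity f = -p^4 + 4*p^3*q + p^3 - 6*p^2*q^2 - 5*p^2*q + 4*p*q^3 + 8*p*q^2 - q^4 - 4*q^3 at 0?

D5

The Hessian of f at 0 is [[0, 0], [0, 0]] with rank 0, so corank 2. A Groebner basis of the Jacobian ideal J(f) in C{p,q} is {p*q^2 + p*q/2 - q^2, p*q/4 + q^3 - q^2/2, p^2 - 3*p*q + 2*q^2}; counting standard monomials gives mu = 5. Corank 2; j^3 = (p - 2*q)^2*(p - q) has shape L^2 M (L != M), so D-series; mu = 5 gives D_5.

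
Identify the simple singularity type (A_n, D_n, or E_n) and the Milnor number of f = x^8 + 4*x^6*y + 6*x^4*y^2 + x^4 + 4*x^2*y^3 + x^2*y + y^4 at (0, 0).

Type D_{5}, Milnor number mu = 5.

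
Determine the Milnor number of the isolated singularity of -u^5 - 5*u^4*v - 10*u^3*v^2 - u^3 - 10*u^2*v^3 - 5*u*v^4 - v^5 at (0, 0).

8

The Hessian of f at 0 is [[0, 0], [0, 0]] with rank 0, so corank 2. A Groebner basis of the Jacobian ideal J(f) in C{u,v} is {v^5, u*v^3 + v^4/4, u^2}; counting standard monomials gives mu = 8. Corank 2; j^3 = -u^3 is a perfect cube, so E-series; the 5-jet and mu = 8 give E_8.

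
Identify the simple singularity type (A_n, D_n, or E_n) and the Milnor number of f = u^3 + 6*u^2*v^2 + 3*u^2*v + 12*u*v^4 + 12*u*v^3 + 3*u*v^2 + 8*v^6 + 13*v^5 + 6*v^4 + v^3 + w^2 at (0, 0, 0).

Type E_8, Milnor number mu = 8.

The Hessian of f at 0 has rank 1. Corank 2; j^3 = (u + v)^3 is a perfect cube, so E-series; the 5-jet and mu = 8 give E_8.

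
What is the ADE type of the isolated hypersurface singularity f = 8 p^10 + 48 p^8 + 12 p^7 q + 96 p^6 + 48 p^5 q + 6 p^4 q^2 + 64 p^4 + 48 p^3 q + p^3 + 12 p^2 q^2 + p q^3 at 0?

The Hessian of f at 0 has rank 0. Corank 2; j^3 = p^3 is a perfect cube, so E-series; the 4-jet and mu = 7 give E_7.

E_7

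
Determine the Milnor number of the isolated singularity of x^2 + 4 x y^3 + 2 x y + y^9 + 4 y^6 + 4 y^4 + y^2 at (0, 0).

8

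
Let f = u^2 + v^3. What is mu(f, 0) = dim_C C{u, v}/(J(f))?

2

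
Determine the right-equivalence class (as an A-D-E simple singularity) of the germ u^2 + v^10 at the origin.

A9

The Hessian of f at 0 is [[2, 0], [0, 0]] with rank 1, so corank 1. A Groebner basis of the Jacobian ideal J(f) in C{u,v} is {v^9, u}; counting standard monomials gives mu = 9. Corank 1: A-series; mu = 9 gives A_9.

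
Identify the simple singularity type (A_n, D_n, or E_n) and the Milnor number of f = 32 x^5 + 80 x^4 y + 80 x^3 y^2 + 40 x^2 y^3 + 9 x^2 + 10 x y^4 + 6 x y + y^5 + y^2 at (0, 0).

Type A_4, Milnor number mu = 4.

The Hessian of f at 0 has rank 1. Corank 1: A-series; mu = 4 gives A_4.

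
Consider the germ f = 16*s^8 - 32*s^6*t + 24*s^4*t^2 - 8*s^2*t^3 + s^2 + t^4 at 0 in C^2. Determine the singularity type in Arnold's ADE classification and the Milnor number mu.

Type A_{3}, Milnor number mu = 3.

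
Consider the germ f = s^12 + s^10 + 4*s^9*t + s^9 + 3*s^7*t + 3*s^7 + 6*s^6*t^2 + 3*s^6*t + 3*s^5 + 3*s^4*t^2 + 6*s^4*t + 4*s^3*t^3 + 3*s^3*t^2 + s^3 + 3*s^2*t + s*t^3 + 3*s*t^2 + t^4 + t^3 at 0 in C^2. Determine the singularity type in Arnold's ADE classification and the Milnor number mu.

Type E7, Milnor number mu = 7.

The Hessian of f at 0 has rank 0. Corank 2; j^3 = (s + t)^3 is a perfect cube, so E-series; the 4-jet and mu = 7 give E_7.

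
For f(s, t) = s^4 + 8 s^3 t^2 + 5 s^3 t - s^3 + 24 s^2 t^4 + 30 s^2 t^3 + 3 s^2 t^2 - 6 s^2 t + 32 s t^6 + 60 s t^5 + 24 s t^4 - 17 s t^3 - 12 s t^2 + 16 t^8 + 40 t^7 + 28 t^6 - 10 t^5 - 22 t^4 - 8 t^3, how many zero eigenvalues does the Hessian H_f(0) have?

2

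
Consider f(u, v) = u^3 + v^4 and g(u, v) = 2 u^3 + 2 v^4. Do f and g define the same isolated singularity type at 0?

The Hessian of f at 0 is [[0, 0], [0, 0]] with rank 0, so corank 2. A Groebner basis of the Jacobian ideal J(f) in C{u,v} is {v^3, u^2}; counting standard monomials gives mu = 6. Corank 2; j^3 = u^3 is a perfect cube, so E-series; the 4-jet and mu = 6 give E_6. The Hessian of g at 0 is [[0, 0], [0, 0]] with rank 0, so corank 2. A Groebner basis of the Jacobian ideal J(g) in C{u,v} is {v^3, u^2}; counting standard monomials gives mu = 6. Corank 2; j^3 = 2*u^3 is a perfect cube, so E-series; the 4-jet and mu = 6 give E_6. Both have type E_6, hence right-equivalent.

Yes.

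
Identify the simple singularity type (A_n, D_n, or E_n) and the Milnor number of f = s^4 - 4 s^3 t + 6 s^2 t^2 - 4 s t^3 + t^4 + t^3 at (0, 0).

The Hessian of f at 0 has rank 0. Corank 2; j^3 = t^3 is a perfect cube, so E-series; the 4-jet and mu = 6 give E_6.

Type E_{6}, Milnor number mu = 6.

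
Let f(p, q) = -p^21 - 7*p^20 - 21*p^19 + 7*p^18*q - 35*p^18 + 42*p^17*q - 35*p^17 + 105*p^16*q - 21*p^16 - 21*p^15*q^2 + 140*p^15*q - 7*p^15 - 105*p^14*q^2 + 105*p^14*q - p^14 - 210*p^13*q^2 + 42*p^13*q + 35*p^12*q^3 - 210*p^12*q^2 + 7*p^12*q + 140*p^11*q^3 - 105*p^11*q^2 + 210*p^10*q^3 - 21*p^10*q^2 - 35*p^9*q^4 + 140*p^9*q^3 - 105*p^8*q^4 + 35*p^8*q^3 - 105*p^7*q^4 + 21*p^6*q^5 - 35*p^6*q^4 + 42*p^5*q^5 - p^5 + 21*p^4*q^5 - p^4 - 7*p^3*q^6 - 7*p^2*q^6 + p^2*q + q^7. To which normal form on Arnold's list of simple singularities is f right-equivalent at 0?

D_8

The Hessian of f at 0 is [[0, 0], [0, 0]] with rank 0, so corank 2. A Groebner basis of the Jacobian ideal J(f) in C{p,q} is {p^2/7 + q^6, p^3, p*q}; counting standard monomials gives mu = 8. Corank 2; j^3 = p^2*q has shape L^2 M (L != M), so D-series; mu = 8 gives D_8.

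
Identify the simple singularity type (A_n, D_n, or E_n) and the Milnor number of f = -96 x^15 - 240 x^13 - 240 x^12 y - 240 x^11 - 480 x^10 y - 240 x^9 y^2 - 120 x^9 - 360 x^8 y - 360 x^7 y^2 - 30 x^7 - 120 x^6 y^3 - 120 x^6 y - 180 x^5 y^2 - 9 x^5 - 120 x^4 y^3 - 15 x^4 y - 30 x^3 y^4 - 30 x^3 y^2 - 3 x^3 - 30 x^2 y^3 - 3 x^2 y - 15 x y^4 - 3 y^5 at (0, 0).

The Hessian of f at 0 has rank 0. Corank 2; j^3 = -3*x^2*(x + y) has shape L^2 M (L != M), so D-series; mu = 6 gives D_6.

Type D_6, Milnor number mu = 6.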